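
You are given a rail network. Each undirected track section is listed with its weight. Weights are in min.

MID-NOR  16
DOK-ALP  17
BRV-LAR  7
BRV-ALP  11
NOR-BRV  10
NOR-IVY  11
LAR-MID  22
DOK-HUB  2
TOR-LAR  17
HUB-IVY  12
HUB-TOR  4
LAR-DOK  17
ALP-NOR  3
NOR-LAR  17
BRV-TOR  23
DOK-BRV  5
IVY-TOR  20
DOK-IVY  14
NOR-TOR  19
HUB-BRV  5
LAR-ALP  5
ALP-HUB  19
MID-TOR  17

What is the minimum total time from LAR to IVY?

19 min

Enumerating some paths:
LAR → BRV → DOK → IVY: 7+5+14 = 26
LAR → BRV → HUB → IVY: 7+5+12 = 24
LAR → ALP → NOR → IVY: 5+3+11 = 19
LAR → BRV → DOK → HUB → IVY: 7+5+2+12 = 26
The minimum is 19 min via LAR → ALP → NOR → IVY.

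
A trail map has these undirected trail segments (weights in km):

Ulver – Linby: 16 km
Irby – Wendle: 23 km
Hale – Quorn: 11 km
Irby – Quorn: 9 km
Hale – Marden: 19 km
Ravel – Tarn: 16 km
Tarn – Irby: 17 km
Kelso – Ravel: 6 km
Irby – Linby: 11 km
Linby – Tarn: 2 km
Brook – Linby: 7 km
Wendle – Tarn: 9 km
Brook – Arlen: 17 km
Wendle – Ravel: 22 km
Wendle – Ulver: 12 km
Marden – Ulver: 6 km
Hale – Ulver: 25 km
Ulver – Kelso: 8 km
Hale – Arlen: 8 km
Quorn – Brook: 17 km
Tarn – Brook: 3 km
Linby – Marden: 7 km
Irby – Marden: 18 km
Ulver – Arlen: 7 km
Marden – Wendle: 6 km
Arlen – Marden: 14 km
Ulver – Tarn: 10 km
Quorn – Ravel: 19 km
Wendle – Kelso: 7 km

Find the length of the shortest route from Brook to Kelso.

19 km

Compare a few routes:
Brook–Tarn–Ulver–Kelso: 3+10+8 = 21
Brook–Tarn–Wendle–Kelso: 3+9+7 = 19
Cheapest is Brook–Tarn–Wendle–Kelso at 19 km.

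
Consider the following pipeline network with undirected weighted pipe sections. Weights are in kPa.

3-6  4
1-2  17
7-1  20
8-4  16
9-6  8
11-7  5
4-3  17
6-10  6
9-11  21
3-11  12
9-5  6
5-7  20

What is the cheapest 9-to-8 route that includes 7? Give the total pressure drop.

Shortest 9→7: 9–5–7 = 26
Best 7 to 8: 7–11–3–4–8 costing 50
Total via 7: 26 + 50 = 76 kPa.

76 kPa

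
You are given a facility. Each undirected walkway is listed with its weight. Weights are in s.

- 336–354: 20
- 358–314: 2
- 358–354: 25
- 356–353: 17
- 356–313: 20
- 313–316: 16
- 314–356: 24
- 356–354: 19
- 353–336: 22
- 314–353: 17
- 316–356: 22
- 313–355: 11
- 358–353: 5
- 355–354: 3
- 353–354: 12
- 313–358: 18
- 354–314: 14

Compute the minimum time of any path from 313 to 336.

34 s

Running Dijkstra from 313:
313: 0
355: 11  (via 313)
354: 14  (via 355)
316: 16  (via 313)
358: 18  (via 313)
356: 20  (via 313)
314: 20  (via 358)
353: 23  (via 358)
336: 34  (via 354)
Shortest route: 313 → 355 → 354 → 336 = 34 s.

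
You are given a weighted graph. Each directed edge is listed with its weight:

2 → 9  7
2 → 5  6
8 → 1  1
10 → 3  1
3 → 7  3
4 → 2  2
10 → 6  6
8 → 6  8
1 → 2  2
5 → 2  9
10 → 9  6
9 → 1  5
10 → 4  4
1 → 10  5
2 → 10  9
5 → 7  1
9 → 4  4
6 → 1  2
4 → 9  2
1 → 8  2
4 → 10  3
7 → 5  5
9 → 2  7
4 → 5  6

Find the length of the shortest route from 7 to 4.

Running Dijkstra from 7:
7: 0
5: 5  (via 7)
2: 14  (via 5)
9: 21  (via 2)
10: 23  (via 2)
3: 24  (via 10)
4: 25  (via 9)
Shortest route: 7–5–2–9–4 = 25.

25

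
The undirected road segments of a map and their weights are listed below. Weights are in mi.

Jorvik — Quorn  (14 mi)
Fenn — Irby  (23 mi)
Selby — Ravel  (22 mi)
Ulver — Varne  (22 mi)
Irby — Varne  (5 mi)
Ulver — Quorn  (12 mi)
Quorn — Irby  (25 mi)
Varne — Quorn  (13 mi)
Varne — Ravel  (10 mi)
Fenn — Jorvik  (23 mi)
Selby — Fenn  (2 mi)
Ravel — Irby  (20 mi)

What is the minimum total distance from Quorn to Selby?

39 mi

Shortest distances from Quorn:
Quorn: 0
Ulver: 12  (via Quorn)
Varne: 13  (via Quorn)
Jorvik: 14  (via Quorn)
Irby: 18  (via Varne)
Ravel: 23  (via Varne)
Fenn: 37  (via Jorvik)
Selby: 39  (via Fenn)
Shortest route: Quorn–Jorvik–Fenn–Selby = 39 mi.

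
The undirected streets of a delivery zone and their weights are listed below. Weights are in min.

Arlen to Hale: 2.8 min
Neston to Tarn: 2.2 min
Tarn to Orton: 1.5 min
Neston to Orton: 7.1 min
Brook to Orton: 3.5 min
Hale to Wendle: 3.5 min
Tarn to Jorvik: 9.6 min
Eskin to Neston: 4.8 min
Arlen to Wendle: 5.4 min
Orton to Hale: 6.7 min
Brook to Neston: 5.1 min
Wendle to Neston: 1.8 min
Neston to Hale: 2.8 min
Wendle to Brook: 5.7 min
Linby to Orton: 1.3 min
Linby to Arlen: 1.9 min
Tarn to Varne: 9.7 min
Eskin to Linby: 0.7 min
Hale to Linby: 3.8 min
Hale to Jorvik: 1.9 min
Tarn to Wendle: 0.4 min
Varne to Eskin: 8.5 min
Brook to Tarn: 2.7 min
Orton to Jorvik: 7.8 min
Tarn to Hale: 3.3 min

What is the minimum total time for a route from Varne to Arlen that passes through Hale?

15.8 min

Best Varne to Hale: Varne–Eskin–Linby–Hale costing 13
Shortest Hale→Arlen: Hale–Arlen = 2.8
Total via Hale: 13 + 2.8 = 15.8 min.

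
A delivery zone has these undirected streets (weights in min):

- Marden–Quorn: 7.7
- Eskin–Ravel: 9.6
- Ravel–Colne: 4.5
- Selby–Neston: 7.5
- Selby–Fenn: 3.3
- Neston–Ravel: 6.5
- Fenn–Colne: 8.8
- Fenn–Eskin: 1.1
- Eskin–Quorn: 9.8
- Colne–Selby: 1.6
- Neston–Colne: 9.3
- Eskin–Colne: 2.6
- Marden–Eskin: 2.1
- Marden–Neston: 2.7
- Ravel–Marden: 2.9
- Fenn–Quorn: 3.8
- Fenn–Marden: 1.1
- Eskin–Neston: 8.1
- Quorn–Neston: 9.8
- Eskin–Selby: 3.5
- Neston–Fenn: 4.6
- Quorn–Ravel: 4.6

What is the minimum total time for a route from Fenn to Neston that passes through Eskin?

Shortest Fenn→Eskin: Fenn → Eskin = 1.1
Shortest Eskin→Neston: Eskin → Marden → Neston = 4.8
Total via Eskin: 1.1 + 4.8 = 5.9 min.

5.9 min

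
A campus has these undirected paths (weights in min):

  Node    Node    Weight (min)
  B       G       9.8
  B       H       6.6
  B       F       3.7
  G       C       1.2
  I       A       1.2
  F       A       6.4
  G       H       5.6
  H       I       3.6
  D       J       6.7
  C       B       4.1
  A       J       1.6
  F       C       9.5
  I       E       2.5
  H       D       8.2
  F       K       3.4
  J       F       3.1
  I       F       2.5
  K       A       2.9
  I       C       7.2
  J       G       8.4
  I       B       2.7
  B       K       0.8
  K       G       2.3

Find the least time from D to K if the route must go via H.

Best D to H: D → H costing 8.2
Shortest H→K: H → I → B → K = 7.1
Total via H: 8.2 + 7.1 = 15.3 min.

15.3 min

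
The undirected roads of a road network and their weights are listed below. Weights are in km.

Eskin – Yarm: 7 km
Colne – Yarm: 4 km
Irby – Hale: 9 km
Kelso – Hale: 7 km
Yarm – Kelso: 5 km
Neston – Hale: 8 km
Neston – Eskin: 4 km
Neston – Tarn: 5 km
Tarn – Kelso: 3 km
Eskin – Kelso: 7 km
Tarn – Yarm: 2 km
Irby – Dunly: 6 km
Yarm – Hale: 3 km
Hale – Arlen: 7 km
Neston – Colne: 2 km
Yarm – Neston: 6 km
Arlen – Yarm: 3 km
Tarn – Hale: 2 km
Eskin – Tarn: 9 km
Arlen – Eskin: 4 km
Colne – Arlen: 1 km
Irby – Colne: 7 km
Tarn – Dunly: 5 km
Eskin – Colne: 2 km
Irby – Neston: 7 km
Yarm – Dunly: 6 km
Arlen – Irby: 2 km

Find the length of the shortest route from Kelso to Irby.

10 km

Running Dijkstra from Kelso:
Kelso: 0
Tarn: 3  (via Kelso)
Yarm: 5  (via Kelso)
Hale: 5  (via Tarn)
Eskin: 7  (via Kelso)
Neston: 8  (via Tarn)
Arlen: 8  (via Yarm)
Dunly: 8  (via Tarn)
Colne: 9  (via Yarm)
Irby: 10  (via Arlen)
Shortest route: Kelso → Yarm → Arlen → Irby = 10 km.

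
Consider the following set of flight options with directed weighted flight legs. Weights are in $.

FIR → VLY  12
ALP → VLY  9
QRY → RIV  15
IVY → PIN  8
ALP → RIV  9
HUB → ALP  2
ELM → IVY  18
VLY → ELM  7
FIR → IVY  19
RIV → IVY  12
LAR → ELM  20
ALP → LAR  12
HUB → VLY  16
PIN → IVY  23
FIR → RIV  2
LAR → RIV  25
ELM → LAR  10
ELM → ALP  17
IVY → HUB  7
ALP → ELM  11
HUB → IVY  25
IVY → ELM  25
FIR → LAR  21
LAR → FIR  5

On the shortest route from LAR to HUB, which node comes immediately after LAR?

FIR

Enumerating some paths:
LAR → RIV → IVY → HUB: 25+12+7 = 44
LAR → FIR → IVY → HUB: 5+19+7 = 31
LAR → FIR → RIV → IVY → HUB: 5+2+12+7 = 26
Cheapest is LAR → FIR → RIV → IVY → HUB at $26.
So from LAR the first move is to FIR.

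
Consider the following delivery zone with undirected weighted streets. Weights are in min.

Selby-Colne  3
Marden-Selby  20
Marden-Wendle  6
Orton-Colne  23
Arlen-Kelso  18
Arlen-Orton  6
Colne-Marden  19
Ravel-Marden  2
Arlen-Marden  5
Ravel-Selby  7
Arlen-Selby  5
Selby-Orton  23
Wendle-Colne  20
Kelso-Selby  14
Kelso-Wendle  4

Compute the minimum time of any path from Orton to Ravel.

Shortest distances from Orton:
Orton: 0
Arlen: 6  (via Orton)
Selby: 11  (via Arlen)
Marden: 11  (via Arlen)
Ravel: 13  (via Marden)
Shortest route: Orton → Arlen → Marden → Ravel = 13 min.

13 min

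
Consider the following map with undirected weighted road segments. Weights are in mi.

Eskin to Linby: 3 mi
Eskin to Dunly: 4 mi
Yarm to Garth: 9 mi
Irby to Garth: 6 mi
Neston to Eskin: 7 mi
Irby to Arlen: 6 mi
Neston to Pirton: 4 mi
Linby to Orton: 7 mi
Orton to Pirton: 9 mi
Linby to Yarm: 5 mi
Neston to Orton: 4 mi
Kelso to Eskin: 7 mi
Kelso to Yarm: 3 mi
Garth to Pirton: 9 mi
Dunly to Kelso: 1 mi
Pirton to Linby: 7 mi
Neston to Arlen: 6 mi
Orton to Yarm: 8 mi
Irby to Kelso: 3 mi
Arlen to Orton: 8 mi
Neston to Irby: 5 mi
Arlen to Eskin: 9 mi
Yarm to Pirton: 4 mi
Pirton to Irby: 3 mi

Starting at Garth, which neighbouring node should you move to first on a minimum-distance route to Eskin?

Compare a few routes:
Garth–Irby–Kelso–Dunly–Eskin: 6+3+1+4 = 14
Garth–Irby–Kelso–Eskin: 6+3+7 = 16
The minimum is 14 mi via Garth–Irby–Kelso–Dunly–Eskin.
So from Garth the first move is to Irby.

Irby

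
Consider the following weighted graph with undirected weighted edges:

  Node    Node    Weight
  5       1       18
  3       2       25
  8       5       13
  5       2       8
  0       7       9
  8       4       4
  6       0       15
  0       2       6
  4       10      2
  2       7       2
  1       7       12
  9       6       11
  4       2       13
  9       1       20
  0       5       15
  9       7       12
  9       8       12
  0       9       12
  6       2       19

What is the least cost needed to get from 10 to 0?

21

Running Dijkstra from 10:
10: 0
4: 2  (via 10)
8: 6  (via 4)
2: 15  (via 4)
7: 17  (via 2)
9: 18  (via 8)
5: 19  (via 8)
0: 21  (via 2)
Shortest route: 10 → 4 → 2 → 0 = 21.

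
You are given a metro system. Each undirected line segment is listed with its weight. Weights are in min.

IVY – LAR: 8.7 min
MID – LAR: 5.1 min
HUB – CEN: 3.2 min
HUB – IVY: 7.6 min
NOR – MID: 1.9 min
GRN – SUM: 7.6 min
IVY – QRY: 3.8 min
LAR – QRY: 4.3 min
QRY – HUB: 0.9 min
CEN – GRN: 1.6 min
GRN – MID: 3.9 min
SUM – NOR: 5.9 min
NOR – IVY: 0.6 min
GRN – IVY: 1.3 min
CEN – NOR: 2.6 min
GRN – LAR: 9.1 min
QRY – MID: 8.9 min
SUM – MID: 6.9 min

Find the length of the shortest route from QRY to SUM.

10.3 min

Candidate routes:
QRY–IVY–GRN–SUM: 3.8+1.3+7.6 = 12.7
QRY–IVY–NOR–SUM: 3.8+0.6+5.9 = 10.3
QRY–IVY–NOR–MID–SUM: 3.8+0.6+1.9+6.9 = 13.2
QRY–HUB–CEN–NOR–SUM: 0.9+3.2+2.6+5.9 = 12.6
The minimum is 10.3 min via QRY–IVY–NOR–SUM.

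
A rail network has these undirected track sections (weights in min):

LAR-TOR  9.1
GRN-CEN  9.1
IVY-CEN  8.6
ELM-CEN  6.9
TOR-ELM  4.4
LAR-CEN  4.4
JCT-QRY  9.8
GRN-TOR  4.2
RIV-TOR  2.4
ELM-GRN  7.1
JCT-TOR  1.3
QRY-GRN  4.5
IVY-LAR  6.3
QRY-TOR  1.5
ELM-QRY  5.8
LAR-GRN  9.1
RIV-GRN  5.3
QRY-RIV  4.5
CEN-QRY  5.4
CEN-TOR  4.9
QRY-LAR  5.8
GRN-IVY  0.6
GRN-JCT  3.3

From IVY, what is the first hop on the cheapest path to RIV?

Candidate routes:
IVY–GRN–QRY–TOR–RIV: 0.6+4.5+1.5+2.4 = 9
IVY–GRN–JCT–TOR–RIV: 0.6+3.3+1.3+2.4 = 7.6
IVY–GRN–TOR–RIV: 0.6+4.2+2.4 = 7.2
IVY–GRN–RIV: 0.6+5.3 = 5.9
Cheapest is IVY–GRN–RIV at 5.9 min.
So from IVY the first move is to GRN.

GRN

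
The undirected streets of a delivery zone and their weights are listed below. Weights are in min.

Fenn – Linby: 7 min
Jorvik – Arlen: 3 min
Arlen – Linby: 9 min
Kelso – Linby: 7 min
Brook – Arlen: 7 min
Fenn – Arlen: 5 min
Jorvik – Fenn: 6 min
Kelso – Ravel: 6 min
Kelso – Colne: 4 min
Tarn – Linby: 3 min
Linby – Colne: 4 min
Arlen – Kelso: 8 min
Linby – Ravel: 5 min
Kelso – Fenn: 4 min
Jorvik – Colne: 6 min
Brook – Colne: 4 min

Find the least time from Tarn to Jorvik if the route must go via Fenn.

Shortest Tarn→Fenn: Tarn–Linby–Fenn = 10
Best Fenn to Jorvik: Fenn–Jorvik costing 6
Total via Fenn: 10 + 6 = 16 min.

16 min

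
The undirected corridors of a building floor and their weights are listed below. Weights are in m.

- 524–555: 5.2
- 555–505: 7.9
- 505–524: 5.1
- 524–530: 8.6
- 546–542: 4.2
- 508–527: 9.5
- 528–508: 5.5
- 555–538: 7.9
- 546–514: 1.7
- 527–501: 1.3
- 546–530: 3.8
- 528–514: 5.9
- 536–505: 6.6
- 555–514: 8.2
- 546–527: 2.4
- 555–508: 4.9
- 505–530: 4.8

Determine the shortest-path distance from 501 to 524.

Settle nodes by increasing distance from 501:
501: 0
527: 1.3  (via 501)
546: 3.7  (via 527)
514: 5.4  (via 546)
530: 7.5  (via 546)
542: 7.9  (via 546)
508: 10.8  (via 527)
528: 11.3  (via 514)
505: 12.3  (via 530)
555: 13.6  (via 514)
524: 16.1  (via 530)
Shortest route: 501 → 527 → 546 → 530 → 524 = 16.1 m.

16.1 m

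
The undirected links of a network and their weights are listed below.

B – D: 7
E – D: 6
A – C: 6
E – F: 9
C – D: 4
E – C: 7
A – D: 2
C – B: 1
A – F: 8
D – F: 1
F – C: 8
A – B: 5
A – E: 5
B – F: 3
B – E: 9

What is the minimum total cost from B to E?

Settle nodes by increasing distance from B:
B: 0
C: 1  (via B)
F: 3  (via B)
D: 4  (via F)
A: 5  (via B)
E: 8  (via C)
Shortest route: B–C–E = 8.

8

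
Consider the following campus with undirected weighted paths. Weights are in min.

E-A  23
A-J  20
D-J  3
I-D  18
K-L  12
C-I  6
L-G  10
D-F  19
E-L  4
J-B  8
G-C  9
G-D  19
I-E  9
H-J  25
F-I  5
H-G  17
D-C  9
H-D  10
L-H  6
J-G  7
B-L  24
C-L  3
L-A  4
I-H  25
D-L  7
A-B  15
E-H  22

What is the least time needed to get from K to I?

Candidate routes:
K–L–E–I: 12+4+9 = 25
K–L–C–I: 12+3+6 = 21
Cheapest is K–L–C–I at 21 min.

21 min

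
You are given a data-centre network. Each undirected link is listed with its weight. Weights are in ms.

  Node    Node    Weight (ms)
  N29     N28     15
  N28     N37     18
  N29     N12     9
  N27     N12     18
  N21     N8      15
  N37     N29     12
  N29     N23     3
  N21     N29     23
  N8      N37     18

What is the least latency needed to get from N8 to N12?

39 ms

Settle nodes by increasing distance from N8:
N8: 0
N21: 15  (via N8)
N37: 18  (via N8)
N29: 30  (via N37)
N23: 33  (via N29)
N28: 36  (via N37)
N12: 39  (via N29)
Shortest route: N8–N37–N29–N12 = 39 ms.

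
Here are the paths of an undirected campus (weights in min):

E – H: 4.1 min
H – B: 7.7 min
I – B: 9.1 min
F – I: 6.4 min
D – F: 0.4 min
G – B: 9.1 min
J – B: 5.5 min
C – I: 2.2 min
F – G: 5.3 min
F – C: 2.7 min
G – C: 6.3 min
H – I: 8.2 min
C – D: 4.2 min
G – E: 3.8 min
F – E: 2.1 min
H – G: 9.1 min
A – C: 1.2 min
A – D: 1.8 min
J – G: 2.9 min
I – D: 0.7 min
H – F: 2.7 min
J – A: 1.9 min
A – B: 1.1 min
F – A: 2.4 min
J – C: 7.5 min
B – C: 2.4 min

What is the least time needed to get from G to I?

Running Dijkstra from G:
G: 0
J: 2.9  (via G)
E: 3.8  (via G)
A: 4.8  (via J)
F: 5.3  (via G)
D: 5.7  (via F)
B: 5.9  (via A)
C: 6  (via A)
I: 6.4  (via D)
Shortest route: G–F–D–I = 6.4 min.

6.4 min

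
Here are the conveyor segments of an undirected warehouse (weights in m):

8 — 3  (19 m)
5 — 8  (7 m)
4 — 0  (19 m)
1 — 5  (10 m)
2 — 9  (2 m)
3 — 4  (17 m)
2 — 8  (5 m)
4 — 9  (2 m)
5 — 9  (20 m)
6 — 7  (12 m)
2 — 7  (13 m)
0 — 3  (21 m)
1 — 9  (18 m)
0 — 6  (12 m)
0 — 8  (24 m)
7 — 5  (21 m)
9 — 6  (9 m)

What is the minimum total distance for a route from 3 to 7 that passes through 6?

Shortest 3→6: 3–4–9–6 = 28
Shortest 6→7: 6–7 = 12
Total via 6: 28 + 12 = 40 m.

40 m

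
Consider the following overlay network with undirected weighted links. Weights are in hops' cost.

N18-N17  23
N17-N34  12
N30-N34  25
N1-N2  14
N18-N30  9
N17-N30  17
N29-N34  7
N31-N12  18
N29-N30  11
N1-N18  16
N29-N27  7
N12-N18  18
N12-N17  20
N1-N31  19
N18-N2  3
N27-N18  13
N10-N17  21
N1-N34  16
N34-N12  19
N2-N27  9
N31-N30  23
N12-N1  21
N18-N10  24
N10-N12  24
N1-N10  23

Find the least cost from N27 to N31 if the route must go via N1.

42 hops' cost

Best N27 to N1: N27–N2–N1 costing 23
Best N1 to N31: N1–N31 costing 19
Total via N1: 23 + 19 = 42 hops' cost.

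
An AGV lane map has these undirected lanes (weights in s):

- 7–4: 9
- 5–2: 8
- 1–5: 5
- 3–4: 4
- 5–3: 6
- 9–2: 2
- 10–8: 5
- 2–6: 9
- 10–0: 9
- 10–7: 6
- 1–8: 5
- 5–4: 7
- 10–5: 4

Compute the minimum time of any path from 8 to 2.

Shortest distances from 8:
8: 0
1: 5  (via 8)
10: 5  (via 8)
5: 9  (via 10)
7: 11  (via 10)
0: 14  (via 10)
3: 15  (via 5)
4: 16  (via 5)
2: 17  (via 5)
Shortest route: 8 → 10 → 5 → 2 = 17 s.

17 s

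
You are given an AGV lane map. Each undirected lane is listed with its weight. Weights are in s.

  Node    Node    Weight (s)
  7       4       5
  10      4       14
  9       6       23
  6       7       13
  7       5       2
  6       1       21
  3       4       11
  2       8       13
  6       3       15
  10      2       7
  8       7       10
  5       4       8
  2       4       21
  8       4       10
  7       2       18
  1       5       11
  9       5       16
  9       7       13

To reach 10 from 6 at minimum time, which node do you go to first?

7

Candidate routes:
6–7–5–4–10: 13+2+8+14 = 37
6–3–4–10: 15+11+14 = 40
6–7–4–10: 13+5+14 = 32
6–7–2–10: 13+18+7 = 38
Cheapest is 6–7–4–10 at 32 s.
So from 6 the first move is to 7.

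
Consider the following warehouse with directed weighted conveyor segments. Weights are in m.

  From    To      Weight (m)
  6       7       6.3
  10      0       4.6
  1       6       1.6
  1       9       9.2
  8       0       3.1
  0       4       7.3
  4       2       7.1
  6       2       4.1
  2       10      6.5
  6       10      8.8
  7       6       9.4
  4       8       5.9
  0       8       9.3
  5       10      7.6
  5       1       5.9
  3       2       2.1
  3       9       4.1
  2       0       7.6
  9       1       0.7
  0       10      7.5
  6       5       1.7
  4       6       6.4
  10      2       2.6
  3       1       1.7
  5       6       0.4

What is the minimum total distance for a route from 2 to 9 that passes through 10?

Best 2 to 10: 2–10 costing 6.5
Best 10 to 9: 10–0–4–6–5–1–9 costing 35.1
Total via 10: 6.5 + 35.1 = 41.6 m.

41.6 m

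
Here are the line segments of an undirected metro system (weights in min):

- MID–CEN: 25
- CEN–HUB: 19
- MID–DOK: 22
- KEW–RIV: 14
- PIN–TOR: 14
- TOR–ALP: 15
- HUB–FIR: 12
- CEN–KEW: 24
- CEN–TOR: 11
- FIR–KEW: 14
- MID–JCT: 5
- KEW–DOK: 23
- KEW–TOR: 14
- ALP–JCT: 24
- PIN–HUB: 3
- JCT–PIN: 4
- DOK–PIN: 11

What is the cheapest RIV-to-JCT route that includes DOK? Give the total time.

52 min

Best RIV to DOK: RIV–KEW–DOK costing 37
Best DOK to JCT: DOK–PIN–JCT costing 15
Total via DOK: 37 + 15 = 52 min.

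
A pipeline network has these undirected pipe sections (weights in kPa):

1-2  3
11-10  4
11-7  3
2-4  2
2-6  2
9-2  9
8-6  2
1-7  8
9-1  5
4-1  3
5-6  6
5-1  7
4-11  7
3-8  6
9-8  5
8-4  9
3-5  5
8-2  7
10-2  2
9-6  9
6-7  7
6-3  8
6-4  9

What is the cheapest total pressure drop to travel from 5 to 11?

Candidate routes:
5 - 6 - 2 - 10 - 11: 6+2+2+4 = 14
5 - 1 - 2 - 10 - 11: 7+3+2+4 = 16
5 - 6 - 7 - 11: 6+7+3 = 16
Cheapest is 5 - 6 - 2 - 10 - 11 at 14 kPa.

14 kPa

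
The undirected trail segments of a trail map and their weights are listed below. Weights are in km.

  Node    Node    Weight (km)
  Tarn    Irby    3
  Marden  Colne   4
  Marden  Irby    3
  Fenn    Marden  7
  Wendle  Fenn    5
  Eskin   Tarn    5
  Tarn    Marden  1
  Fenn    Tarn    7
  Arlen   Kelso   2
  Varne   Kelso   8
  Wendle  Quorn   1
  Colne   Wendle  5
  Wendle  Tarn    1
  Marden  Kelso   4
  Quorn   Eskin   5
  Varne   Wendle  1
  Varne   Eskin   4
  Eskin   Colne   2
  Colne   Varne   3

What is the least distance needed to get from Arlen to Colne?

10 km

Enumerating some paths:
Arlen → Kelso → Marden → Tarn → Wendle → Varne → Colne: 2+4+1+1+1+3 = 12
Arlen → Kelso → Marden → Colne: 2+4+4 = 10
The minimum is 10 km via Arlen → Kelso → Marden → Colne.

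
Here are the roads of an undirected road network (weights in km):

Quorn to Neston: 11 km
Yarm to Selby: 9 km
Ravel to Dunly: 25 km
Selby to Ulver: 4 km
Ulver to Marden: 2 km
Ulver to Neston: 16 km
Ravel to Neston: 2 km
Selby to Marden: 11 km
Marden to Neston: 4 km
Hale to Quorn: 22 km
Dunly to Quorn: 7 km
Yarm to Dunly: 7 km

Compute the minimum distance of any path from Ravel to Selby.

12 km

Compare a few routes:
Ravel–Neston–Marden–Selby: 2+4+11 = 17
Ravel–Neston–Marden–Ulver–Selby: 2+4+2+4 = 12
Cheapest is Ravel–Neston–Marden–Ulver–Selby at 12 km.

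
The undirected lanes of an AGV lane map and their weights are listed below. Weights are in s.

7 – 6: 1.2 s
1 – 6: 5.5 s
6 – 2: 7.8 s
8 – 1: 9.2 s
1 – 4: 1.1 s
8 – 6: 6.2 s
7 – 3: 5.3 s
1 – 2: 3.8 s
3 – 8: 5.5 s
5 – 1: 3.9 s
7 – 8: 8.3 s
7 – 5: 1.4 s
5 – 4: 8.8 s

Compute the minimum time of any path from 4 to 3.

11.7 s

Enumerating some paths:
4 → 1 → 5 → 7 → 3: 1.1+3.9+1.4+5.3 = 11.7
4 → 1 → 6 → 7 → 3: 1.1+5.5+1.2+5.3 = 13.1
Cheapest is 4 → 1 → 5 → 7 → 3 at 11.7 s.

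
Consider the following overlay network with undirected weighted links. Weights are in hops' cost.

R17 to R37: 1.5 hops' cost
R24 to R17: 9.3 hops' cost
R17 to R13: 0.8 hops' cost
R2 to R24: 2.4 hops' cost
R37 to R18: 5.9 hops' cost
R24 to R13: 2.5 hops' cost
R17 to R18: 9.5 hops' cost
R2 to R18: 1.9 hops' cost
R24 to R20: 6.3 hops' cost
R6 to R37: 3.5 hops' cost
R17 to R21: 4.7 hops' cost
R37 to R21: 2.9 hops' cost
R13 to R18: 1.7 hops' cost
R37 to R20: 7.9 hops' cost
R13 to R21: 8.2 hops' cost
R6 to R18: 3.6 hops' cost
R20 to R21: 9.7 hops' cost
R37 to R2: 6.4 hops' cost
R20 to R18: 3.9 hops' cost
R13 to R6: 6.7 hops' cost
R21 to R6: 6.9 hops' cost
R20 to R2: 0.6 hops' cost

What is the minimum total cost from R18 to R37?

4 hops' cost

Shortest distances from R18:
R18: 0
R13: 1.7  (via R18)
R2: 1.9  (via R18)
R17: 2.5  (via R13)
R20: 2.5  (via R2)
R6: 3.6  (via R18)
R37: 4  (via R17)
Shortest route: R18 → R13 → R17 → R37 = 4 hops' cost.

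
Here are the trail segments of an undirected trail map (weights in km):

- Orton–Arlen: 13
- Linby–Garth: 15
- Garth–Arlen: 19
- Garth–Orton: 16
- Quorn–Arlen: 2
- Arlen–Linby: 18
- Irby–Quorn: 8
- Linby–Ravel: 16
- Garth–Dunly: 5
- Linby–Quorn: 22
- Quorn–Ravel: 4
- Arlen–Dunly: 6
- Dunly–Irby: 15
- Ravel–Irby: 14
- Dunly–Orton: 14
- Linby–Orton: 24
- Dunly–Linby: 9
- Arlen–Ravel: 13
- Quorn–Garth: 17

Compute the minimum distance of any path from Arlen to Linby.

Shortest distances from Arlen:
Arlen: 0
Quorn: 2  (via Arlen)
Dunly: 6  (via Arlen)
Ravel: 6  (via Quorn)
Irby: 10  (via Quorn)
Garth: 11  (via Dunly)
Orton: 13  (via Arlen)
Linby: 15  (via Dunly)
Shortest route: Arlen–Dunly–Linby = 15 km.

15 km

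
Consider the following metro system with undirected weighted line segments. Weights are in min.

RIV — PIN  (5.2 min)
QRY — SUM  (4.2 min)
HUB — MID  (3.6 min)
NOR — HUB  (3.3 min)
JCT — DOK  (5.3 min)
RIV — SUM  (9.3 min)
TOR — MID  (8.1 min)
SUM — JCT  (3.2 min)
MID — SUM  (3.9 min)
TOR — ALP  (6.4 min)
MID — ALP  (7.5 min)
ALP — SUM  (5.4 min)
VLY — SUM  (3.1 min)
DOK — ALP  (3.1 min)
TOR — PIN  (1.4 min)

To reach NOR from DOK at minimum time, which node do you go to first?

ALP

Compare a few routes:
DOK - JCT - SUM - MID - HUB - NOR: 5.3+3.2+3.9+3.6+3.3 = 19.3
DOK - ALP - SUM - MID - HUB - NOR: 3.1+5.4+3.9+3.6+3.3 = 19.3
DOK - ALP - MID - HUB - NOR: 3.1+7.5+3.6+3.3 = 17.5
Cheapest is DOK - ALP - MID - HUB - NOR at 17.5 min.
So from DOK the first move is to ALP.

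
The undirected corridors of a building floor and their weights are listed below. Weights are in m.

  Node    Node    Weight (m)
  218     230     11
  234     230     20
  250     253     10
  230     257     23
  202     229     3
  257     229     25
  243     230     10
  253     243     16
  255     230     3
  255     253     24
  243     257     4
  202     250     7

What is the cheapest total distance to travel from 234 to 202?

62 m

Settle nodes by increasing distance from 234:
234: 0
230: 20  (via 234)
255: 23  (via 230)
243: 30  (via 230)
218: 31  (via 230)
257: 34  (via 243)
253: 46  (via 243)
250: 56  (via 253)
229: 59  (via 257)
202: 62  (via 229)
Shortest route: 234 → 230 → 243 → 257 → 229 → 202 = 62 m.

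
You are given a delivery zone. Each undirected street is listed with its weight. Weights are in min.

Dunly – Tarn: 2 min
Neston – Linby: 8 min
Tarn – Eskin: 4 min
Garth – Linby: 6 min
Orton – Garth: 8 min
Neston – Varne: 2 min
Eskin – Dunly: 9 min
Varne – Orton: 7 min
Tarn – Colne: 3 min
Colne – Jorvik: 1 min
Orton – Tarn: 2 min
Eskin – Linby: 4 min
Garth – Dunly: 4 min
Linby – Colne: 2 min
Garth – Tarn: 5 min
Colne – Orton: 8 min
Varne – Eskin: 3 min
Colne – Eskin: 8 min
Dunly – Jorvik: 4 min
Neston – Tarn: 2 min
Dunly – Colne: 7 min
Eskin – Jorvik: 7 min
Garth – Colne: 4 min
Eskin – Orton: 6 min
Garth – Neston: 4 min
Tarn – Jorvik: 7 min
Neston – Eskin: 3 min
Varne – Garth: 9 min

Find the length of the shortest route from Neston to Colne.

Running Dijkstra from Neston:
Neston: 0
Tarn: 2  (via Neston)
Varne: 2  (via Neston)
Eskin: 3  (via Neston)
Dunly: 4  (via Tarn)
Garth: 4  (via Neston)
Orton: 4  (via Tarn)
Colne: 5  (via Tarn)
Shortest route: Neston–Tarn–Colne = 5 min.

5 min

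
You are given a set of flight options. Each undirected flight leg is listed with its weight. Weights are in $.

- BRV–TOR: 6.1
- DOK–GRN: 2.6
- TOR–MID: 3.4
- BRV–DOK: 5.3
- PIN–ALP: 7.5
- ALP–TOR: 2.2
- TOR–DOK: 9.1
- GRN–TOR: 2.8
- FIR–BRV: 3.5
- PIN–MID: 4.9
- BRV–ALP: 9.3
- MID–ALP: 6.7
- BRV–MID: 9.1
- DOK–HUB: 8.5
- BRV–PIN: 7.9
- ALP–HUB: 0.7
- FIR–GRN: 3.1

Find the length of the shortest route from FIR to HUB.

$8.8

Shortest distances from FIR:
FIR: 0
GRN: 3.1  (via FIR)
BRV: 3.5  (via FIR)
DOK: 5.7  (via GRN)
TOR: 5.9  (via GRN)
ALP: 8.1  (via TOR)
HUB: 8.8  (via ALP)
Shortest route: FIR–GRN–TOR–ALP–HUB = $8.8.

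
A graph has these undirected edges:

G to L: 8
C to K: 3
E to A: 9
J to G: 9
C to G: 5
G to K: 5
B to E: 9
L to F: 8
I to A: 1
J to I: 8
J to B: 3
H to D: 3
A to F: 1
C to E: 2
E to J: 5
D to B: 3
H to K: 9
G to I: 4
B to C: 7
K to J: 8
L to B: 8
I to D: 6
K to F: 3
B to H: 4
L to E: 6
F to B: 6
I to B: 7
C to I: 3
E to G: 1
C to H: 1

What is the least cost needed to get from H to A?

Enumerating some paths:
H → C → I → A: 1+3+1 = 5
H → C → K → F → A: 1+3+3+1 = 8
H → C → E → G → I → A: 1+2+1+4+1 = 9
Cheapest is H → C → I → A at 5.

5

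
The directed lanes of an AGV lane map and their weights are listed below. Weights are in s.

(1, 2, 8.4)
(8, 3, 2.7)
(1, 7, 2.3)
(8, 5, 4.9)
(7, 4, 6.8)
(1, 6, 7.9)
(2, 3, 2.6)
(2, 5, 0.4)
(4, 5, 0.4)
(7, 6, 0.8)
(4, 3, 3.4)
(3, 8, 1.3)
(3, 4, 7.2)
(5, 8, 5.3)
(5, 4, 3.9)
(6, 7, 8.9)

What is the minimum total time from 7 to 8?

Enumerating some paths:
7 - 4 - 5 - 8: 6.8+0.4+5.3 = 12.5
7 - 4 - 3 - 8: 6.8+3.4+1.3 = 11.5
Cheapest is 7 - 4 - 3 - 8 at 11.5 s.

11.5 s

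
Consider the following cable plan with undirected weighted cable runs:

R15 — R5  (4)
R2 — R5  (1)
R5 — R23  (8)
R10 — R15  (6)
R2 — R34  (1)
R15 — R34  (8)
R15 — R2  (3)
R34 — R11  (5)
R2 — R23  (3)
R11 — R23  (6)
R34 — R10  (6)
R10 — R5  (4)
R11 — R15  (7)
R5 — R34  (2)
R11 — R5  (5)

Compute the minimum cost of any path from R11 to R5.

Shortest distances from R11:
R11: 0
R34: 5  (via R11)
R5: 5  (via R11)
Shortest route: R11–R5 = 5.

5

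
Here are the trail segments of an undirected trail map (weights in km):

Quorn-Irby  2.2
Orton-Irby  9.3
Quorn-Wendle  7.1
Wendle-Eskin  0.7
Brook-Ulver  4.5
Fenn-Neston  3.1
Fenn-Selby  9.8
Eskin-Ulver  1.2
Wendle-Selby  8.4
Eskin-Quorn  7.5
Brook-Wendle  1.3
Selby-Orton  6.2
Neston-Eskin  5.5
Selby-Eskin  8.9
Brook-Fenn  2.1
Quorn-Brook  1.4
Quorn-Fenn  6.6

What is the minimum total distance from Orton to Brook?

Shortest distances from Orton:
Orton: 0
Selby: 6.2  (via Orton)
Irby: 9.3  (via Orton)
Quorn: 11.5  (via Irby)
Brook: 12.9  (via Quorn)
Shortest route: Orton → Irby → Quorn → Brook = 12.9 km.

12.9 km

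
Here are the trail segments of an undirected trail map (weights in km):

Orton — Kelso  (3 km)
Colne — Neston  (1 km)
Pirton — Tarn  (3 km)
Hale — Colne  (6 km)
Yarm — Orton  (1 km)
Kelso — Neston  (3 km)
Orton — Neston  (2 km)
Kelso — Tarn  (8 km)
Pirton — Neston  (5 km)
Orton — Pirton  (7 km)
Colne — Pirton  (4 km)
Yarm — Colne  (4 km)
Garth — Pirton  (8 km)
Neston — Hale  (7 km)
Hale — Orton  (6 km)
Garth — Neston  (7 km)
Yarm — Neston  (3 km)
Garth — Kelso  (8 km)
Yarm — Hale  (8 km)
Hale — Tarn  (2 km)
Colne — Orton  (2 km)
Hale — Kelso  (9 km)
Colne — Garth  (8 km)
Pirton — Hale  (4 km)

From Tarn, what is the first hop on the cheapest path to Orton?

Hale

Candidate routes:
Tarn → Hale → Orton: 2+6 = 8
Tarn → Pirton → Colne → Orton: 3+4+2 = 9
Tarn → Hale → Colne → Orton: 2+6+2 = 10
The minimum is 8 km via Tarn → Hale → Orton.
So from Tarn the first move is to Hale.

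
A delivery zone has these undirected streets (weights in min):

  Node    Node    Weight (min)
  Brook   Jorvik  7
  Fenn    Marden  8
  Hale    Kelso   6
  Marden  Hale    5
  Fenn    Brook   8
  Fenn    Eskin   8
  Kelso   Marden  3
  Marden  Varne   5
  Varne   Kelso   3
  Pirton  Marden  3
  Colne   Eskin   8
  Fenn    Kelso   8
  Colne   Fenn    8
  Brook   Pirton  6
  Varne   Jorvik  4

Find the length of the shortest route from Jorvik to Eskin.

Shortest distances from Jorvik:
Jorvik: 0
Varne: 4  (via Jorvik)
Brook: 7  (via Jorvik)
Kelso: 7  (via Varne)
Marden: 9  (via Varne)
Pirton: 12  (via Marden)
Hale: 13  (via Kelso)
Fenn: 15  (via Brook)
Eskin: 23  (via Fenn)
Shortest route: Jorvik–Brook–Fenn–Eskin = 23 min.

23 min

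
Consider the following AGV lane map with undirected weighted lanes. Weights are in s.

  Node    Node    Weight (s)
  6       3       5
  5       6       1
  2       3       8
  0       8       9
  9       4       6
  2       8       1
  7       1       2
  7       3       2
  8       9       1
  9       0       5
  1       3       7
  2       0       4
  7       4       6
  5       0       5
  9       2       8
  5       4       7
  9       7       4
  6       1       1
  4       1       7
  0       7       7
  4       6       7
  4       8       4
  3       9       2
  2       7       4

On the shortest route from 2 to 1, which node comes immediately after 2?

Compare a few routes:
2 → 8 → 9 → 7 → 1: 1+1+4+2 = 8
2 → 8 → 9 → 3 → 7 → 1: 1+1+2+2+2 = 8
2 → 7 → 1: 4+2 = 6
Cheapest is 2 → 7 → 1 at 6 s.
So from 2 the first move is to 7.

7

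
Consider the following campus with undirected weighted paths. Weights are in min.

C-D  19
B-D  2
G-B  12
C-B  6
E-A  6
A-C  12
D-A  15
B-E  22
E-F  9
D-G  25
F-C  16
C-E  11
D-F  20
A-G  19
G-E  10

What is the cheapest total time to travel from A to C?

12 min

Shortest distances from A:
A: 0
E: 6  (via A)
C: 12  (via A)
Shortest route: A → C = 12 min.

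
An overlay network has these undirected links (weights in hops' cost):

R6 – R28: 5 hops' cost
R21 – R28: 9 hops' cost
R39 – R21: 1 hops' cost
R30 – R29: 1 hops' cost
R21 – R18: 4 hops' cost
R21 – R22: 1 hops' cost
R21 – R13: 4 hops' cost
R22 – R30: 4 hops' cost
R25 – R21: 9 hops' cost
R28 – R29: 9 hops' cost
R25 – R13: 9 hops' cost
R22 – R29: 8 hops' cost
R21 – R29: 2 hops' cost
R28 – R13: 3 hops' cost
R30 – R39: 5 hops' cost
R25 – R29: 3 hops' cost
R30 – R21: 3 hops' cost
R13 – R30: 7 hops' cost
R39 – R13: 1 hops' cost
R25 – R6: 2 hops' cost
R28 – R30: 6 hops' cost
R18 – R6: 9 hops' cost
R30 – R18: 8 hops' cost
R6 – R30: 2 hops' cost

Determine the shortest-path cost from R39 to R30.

Compare a few routes:
R39–R21–R22–R30: 1+1+4 = 6
R39–R30: 5 = 5
R39–R21–R30: 1+3 = 4
R39–R13–R21–R30: 1+4+3 = 8
Cheapest is R39–R21–R30 at 4 hops' cost.

4 hops' cost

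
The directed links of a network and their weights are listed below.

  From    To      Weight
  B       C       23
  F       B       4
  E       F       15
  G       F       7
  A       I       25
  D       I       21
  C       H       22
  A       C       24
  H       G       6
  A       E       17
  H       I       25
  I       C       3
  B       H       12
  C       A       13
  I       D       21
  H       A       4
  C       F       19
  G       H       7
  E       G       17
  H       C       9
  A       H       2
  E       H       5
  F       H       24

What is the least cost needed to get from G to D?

Candidate routes:
G–H–A–I–D: 7+4+25+21 = 57
G–F–B–H–A–I–D: 7+4+12+4+25+21 = 73
G–H–I–D: 7+25+21 = 53
G–F–B–H–I–D: 7+4+12+25+21 = 69
Cheapest is G–H–I–D at 53.

53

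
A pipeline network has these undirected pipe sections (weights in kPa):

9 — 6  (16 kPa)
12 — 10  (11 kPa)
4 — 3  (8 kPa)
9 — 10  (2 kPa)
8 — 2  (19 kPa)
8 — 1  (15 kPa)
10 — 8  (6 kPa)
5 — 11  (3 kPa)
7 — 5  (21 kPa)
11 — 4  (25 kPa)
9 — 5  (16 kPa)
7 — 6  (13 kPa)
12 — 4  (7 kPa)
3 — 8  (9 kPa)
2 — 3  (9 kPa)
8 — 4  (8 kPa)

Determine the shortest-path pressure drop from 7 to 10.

31 kPa

Enumerating some paths:
7 - 6 - 9 - 10: 13+16+2 = 31
7 - 5 - 9 - 10: 21+16+2 = 39
The minimum is 31 kPa via 7 - 6 - 9 - 10.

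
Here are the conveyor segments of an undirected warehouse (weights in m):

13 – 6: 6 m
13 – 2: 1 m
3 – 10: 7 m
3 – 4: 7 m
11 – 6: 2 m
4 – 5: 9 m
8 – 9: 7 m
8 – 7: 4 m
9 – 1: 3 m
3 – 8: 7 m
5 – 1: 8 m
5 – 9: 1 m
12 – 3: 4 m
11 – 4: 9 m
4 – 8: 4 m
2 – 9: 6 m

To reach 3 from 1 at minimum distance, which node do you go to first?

9

Compare a few routes:
1–9–8–3: 3+7+7 = 17
1–9–5–4–3: 3+1+9+7 = 20
The minimum is 17 m via 1–9–8–3.
So from 1 the first move is to 9.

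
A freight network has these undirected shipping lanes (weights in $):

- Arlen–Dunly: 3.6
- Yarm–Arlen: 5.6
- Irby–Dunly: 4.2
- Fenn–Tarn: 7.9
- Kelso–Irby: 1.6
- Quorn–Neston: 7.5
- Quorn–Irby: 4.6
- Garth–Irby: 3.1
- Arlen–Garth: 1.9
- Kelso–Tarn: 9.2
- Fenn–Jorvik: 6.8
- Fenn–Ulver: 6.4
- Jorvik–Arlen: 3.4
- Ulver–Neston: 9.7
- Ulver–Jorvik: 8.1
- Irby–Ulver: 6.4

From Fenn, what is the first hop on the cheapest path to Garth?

Jorvik

Candidate routes:
Fenn → Jorvik → Arlen → Garth: 6.8+3.4+1.9 = 12.1
Fenn → Ulver → Jorvik → Arlen → Garth: 6.4+8.1+3.4+1.9 = 19.8
Fenn → Jorvik → Arlen → Dunly → Irby → Garth: 6.8+3.4+3.6+4.2+3.1 = 21.1
Fenn → Ulver → Irby → Garth: 6.4+6.4+3.1 = 15.9
The minimum is $12.1 via Fenn → Jorvik → Arlen → Garth.
So from Fenn the first move is to Jorvik.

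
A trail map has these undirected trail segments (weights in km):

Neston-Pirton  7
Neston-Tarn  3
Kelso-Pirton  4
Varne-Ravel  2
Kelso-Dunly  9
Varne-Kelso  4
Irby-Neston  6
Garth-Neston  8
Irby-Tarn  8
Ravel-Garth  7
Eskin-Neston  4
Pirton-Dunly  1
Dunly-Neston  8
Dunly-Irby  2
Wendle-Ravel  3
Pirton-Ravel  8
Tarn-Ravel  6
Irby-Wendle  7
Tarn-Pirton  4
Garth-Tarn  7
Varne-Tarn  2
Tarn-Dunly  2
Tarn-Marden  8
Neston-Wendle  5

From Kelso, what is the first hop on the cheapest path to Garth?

Varne

Enumerating some paths:
Kelso → Varne → Tarn → Garth: 4+2+7 = 13
Kelso → Pirton → Dunly → Tarn → Garth: 4+1+2+7 = 14
The minimum is 13 km via Kelso → Varne → Tarn → Garth.
So from Kelso the first move is to Varne.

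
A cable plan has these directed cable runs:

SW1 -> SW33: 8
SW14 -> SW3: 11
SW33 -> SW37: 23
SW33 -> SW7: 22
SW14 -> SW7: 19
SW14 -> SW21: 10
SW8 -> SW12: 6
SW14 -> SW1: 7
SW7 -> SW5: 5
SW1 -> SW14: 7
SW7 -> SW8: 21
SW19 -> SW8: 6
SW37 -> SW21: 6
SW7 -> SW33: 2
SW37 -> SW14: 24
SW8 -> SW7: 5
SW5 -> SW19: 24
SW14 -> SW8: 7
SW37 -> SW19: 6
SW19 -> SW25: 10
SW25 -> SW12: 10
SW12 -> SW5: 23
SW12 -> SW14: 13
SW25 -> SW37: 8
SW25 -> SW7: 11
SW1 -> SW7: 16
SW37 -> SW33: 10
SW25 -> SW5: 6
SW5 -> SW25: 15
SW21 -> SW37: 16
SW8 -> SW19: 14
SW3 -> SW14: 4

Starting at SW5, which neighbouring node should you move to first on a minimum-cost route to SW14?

SW25

Enumerating some paths:
SW5–SW25–SW12–SW14: 15+10+13 = 38
SW5–SW19–SW8–SW12–SW14: 24+6+6+13 = 49
SW5–SW25–SW37–SW14: 15+8+24 = 47
The minimum is 38 via SW5–SW25–SW12–SW14.
So from SW5 the first move is to SW25.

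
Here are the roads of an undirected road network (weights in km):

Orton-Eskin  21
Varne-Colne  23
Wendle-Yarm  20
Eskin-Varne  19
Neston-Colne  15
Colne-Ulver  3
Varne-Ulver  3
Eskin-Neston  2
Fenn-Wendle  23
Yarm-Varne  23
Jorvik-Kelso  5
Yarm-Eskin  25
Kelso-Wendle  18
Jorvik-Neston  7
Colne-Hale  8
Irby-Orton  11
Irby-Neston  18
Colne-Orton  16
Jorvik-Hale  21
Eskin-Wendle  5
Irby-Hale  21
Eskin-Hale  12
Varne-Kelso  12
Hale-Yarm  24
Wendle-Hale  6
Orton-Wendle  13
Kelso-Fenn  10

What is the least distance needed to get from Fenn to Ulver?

25 km

Candidate routes:
Fenn → Kelso → Jorvik → Neston → Colne → Ulver: 10+5+7+15+3 = 40
Fenn → Kelso → Wendle → Hale → Colne → Ulver: 10+18+6+8+3 = 45
Fenn → Wendle → Hale → Colne → Ulver: 23+6+8+3 = 40
Fenn → Kelso → Varne → Ulver: 10+12+3 = 25
The minimum is 25 km via Fenn → Kelso → Varne → Ulver.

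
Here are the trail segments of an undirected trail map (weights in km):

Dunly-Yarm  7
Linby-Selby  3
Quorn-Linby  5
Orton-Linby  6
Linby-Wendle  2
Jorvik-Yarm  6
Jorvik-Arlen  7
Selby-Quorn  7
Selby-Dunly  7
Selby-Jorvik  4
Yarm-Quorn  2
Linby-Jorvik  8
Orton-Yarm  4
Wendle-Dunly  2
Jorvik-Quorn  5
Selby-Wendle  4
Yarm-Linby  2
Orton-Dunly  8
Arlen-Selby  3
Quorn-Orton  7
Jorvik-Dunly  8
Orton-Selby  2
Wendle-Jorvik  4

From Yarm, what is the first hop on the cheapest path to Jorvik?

Jorvik

Candidate routes:
Yarm → Quorn → Jorvik: 2+5 = 7
Yarm → Jorvik: 6 = 6
The minimum is 6 km via Yarm → Jorvik.
So from Yarm the first move is to Jorvik.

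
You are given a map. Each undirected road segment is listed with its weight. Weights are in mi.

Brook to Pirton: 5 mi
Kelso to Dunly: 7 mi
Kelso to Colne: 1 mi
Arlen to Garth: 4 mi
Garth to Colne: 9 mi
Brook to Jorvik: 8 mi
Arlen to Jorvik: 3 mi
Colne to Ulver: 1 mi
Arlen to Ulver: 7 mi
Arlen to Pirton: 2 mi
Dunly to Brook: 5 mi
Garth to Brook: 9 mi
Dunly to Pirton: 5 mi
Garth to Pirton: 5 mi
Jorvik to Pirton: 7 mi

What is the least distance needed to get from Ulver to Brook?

Shortest distances from Ulver:
Ulver: 0
Colne: 1  (via Ulver)
Kelso: 2  (via Colne)
Arlen: 7  (via Ulver)
Pirton: 9  (via Arlen)
Dunly: 9  (via Kelso)
Jorvik: 10  (via Arlen)
Garth: 10  (via Colne)
Brook: 14  (via Pirton)
Shortest route: Ulver → Arlen → Pirton → Brook = 14 mi.

14 mi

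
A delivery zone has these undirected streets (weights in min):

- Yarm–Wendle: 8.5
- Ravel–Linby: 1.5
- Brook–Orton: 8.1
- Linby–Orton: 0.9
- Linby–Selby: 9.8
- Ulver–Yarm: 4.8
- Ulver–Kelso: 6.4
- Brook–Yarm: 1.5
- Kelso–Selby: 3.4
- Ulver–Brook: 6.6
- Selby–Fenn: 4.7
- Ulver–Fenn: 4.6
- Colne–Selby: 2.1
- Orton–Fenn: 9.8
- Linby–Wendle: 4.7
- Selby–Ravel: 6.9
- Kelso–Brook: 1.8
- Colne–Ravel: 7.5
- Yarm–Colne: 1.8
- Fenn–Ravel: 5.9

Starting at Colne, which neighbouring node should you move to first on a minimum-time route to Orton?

Candidate routes:
Colne–Yarm–Brook–Orton: 1.8+1.5+8.1 = 11.4
Colne–Selby–Ravel–Linby–Orton: 2.1+6.9+1.5+0.9 = 11.4
Colne–Selby–Linby–Orton: 2.1+9.8+0.9 = 12.8
Colne–Ravel–Linby–Orton: 7.5+1.5+0.9 = 9.9
The minimum is 9.9 min via Colne–Ravel–Linby–Orton.
So from Colne the first move is to Ravel.

Ravel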